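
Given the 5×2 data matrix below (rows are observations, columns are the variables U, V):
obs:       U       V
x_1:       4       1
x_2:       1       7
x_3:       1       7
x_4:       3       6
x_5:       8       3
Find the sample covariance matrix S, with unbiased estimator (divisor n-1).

Step 1 — column means:
  mean(U) = (4 + 1 + 1 + 3 + 8) / 5 = 17/5 = 3.4
  mean(V) = (1 + 7 + 7 + 6 + 3) / 5 = 24/5 = 4.8

Step 2 — sample covariance S[i,j] = (1/(n-1)) · Σ_k (x_{k,i} - mean_i) · (x_{k,j} - mean_j), with n-1 = 4.
  S[U,U] = ((0.6)·(0.6) + (-2.4)·(-2.4) + (-2.4)·(-2.4) + (-0.4)·(-0.4) + (4.6)·(4.6)) / 4 = 33.2/4 = 8.3
  S[U,V] = ((0.6)·(-3.8) + (-2.4)·(2.2) + (-2.4)·(2.2) + (-0.4)·(1.2) + (4.6)·(-1.8)) / 4 = -21.6/4 = -5.4
  S[V,V] = ((-3.8)·(-3.8) + (2.2)·(2.2) + (2.2)·(2.2) + (1.2)·(1.2) + (-1.8)·(-1.8)) / 4 = 28.8/4 = 7.2

S is symmetric (S[j,i] = S[i,j]). Assembling:

S = [[8.3, -5.4],
 [-5.4, 7.2]]


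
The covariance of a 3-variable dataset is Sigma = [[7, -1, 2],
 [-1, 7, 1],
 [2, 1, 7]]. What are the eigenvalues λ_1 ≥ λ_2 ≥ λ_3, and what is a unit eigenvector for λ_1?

Step 1 — characteristic polynomial p(λ) = det(λI - Sigma) = λ³ - tr·λ² + c_1·λ - det, where tr = trace, c_1 = sum of the principal 2×2 minors, det = det(Sigma):
  tr = 7 + 7 + 7 = 21,
  c_1 = (7·7 - (-1)²) + (7·7 - (2)²) + (7·7 - (1)²) = 48 + 45 + 48 = 141,
  det = 7·(7·7 - (1)²) - (-1)·((-1)·7 - (1)·(2)) + (2)·((-1)·(1) - 7·(2)) = 7·(48) - (-1)·(-9) + (2)·(-15) = 297.
  So p(λ) = λ³ - 21λ² + 141λ - 297.
Step 2 — look for an integer root (rational root theorem: any rational root is an integer divisor of 297). Testing λ = 9:
  p(9) = 729 - 1701 + 1269 - 297 = 0  ✓
  Dividing out (λ - 9): p(λ) = (λ - 9)(λ² - 12λ + 33).
Step 3 — remaining eigenvalues from the quadratic λ² - 12λ + 33 = 0:
  Δ = 12² - 4·33 = 144 - 132 = 12,  λ = (12 ± √12)/2 = (12 ± 3.4641)/2 ≈ 7.7321 or 4.2679.
  Sorted: λ_1 = 9,  λ_2 = 7.7321,  λ_3 = 4.2679  (check: sum = 21 = tr ✓).

Step 4 — unit eigenvector for λ_1 = 9: v spans the null space of (Sigma - λ_1 I), whose rows are
  r_1 = (-2, -1, 2),  r_2 = (-1, -2, 1),  r_3 = (2, 1, -2).
  v is orthogonal to every row, so take v ∝ r_1 × r_2 = ((-1)·(1) - (2)·(-2), (2)·(-1) - (-2)·(1), (-2)·(-2) - (-1)·(-1)) = (3, 0, 3).
  Rescale (divide by 3): u = (1, 0, 1).
  ||u|| = √((1)² + (0)² + (1)²) = √(2) ≈ 1.4142,  v_1 = u/||u|| ≈ (0.7071, 0, 0.7071) (||v_1|| = 1).

λ_1 = 9,  λ_2 = 7.7321,  λ_3 = 4.2679;  v_1 ≈ (0.7071, 0, 0.7071)


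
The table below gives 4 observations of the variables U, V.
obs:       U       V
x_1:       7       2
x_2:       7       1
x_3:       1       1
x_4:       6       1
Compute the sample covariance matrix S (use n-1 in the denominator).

Step 1 — column means:
  mean(U) = (7 + 7 + 1 + 6) / 4 = 21/4 = 5.25
  mean(V) = (2 + 1 + 1 + 1) / 4 = 5/4 = 1.25

Step 2 — sample covariance S[i,j] = (1/(n-1)) · Σ_k (x_{k,i} - mean_i) · (x_{k,j} - mean_j), with n-1 = 3.
  S[U,U] = ((1.75)·(1.75) + (1.75)·(1.75) + (-4.25)·(-4.25) + (0.75)·(0.75)) / 3 = 24.75/3 = 8.25
  S[U,V] = ((1.75)·(0.75) + (1.75)·(-0.25) + (-4.25)·(-0.25) + (0.75)·(-0.25)) / 3 = 1.75/3 = 0.5833
  S[V,V] = ((0.75)·(0.75) + (-0.25)·(-0.25) + (-0.25)·(-0.25) + (-0.25)·(-0.25)) / 3 = 0.75/3 = 0.25

S is symmetric (S[j,i] = S[i,j]). Assembling:

S = [[8.25, 0.5833],
 [0.5833, 0.25]]


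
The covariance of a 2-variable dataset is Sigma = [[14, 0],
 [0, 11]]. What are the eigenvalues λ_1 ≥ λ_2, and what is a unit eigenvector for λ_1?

Step 1 — characteristic polynomial of 2×2 Sigma:
  det(Sigma - λI) = λ² - trace · λ + det = 0.
  trace = 14 + 11 = 25, det = 14·11 - (0)² = 154.
Step 2 — discriminant:
  Δ = trace² - 4·det = 625 - 616 = 9.
Step 3 — eigenvalues:
  λ = (trace ± √Δ)/2 = (25 ± 3)/2,
  λ_1 = 14,  λ_2 = 11.

Step 4 — unit eigenvector for λ_1: Sigma is diagonal, so its eigenvectors are the coordinate axes. λ_1 = 14 is the diagonal entry on the first coordinate axis, hence
  v_1 = (1, 0) (||v_1|| = 1).

λ_1 = 14,  λ_2 = 11;  v_1 ≈ (1, 0)


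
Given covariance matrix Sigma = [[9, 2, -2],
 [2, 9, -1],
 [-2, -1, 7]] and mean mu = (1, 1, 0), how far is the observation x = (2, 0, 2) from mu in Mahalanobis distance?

Step 1 — centre the observation: (x - mu) = (1, -1, 2).

Step 2 — invert Sigma (cofactor / det for 3×3, or solve directly):
  Sigma^{-1} = [[0.1235, -0.0239, 0.0319],
 [-0.0239, 0.1175, 0.01],
 [0.0319, 0.01, 0.1534]].

Step 3 — form the quadratic (x - mu)^T · Sigma^{-1} · (x - mu):
  Sigma^{-1} · (x - mu) = (0.2112, -0.1215, 0.3287).
  (x - mu)^T · [Sigma^{-1} · (x - mu)] = (1)·(0.2112) + (-1)·(-0.1215) + (2)·(0.3287) = 0.99.

Step 4 — take square root: d = √(0.99) ≈ 0.995.

d(x, mu) = √(0.99) ≈ 0.995


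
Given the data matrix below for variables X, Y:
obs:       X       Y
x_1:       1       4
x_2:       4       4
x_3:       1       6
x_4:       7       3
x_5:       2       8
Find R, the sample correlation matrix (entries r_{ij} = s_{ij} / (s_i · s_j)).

Step 1 — column means:
  mean(X) = (1 + 4 + 1 + 7 + 2) / 5 = 15/5 = 3
  mean(Y) = (4 + 4 + 6 + 3 + 8) / 5 = 25/5 = 5

Step 2 — sample variances and covariances s[i,j] = (1/(n-1)) · Σ_k (x_{k,i} - mean_i) · (x_{k,j} - mean_j), with n-1 = 4:
  s[X,X] = ((-2)·(-2) + (1)·(1) + (-2)·(-2) + (4)·(4) + (-1)·(-1)) / 4 = 26/4 = 6.5
  s[X,Y] = ((-2)·(-1) + (1)·(-1) + (-2)·(1) + (4)·(-2) + (-1)·(3)) / 4 = -12/4 = -3
  s[Y,Y] = ((-1)·(-1) + (-1)·(-1) + (1)·(1) + (-2)·(-2) + (3)·(3)) / 4 = 16/4 = 4
  Sample standard deviations s_i = √(s[i,i]):
  s(X) = √(6.5) = 2.5495
  s(Y) = √(4) = 2

Step 3 — r_{ij} = s_{ij} / (s_i · s_j):
  r[X,X] = 1 (diagonal).
  r[X,Y] = -3 / (2.5495 · 2) = -3 / 5.099 = -0.5883
  r[Y,Y] = 1 (diagonal).

R is symmetric with unit diagonal. Assembling:

R = [[1, -0.5883],
 [-0.5883, 1]]


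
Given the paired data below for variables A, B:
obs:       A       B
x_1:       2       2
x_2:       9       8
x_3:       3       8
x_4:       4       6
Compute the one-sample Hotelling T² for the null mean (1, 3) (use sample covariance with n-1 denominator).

Step 1 — sample mean vector:
  mean(A) = (2 + 9 + 3 + 4) / 4 = 18/4 = 4.5
  mean(B) = (2 + 8 + 8 + 6) / 4 = 24/4 = 6
  x̄ = (4.5, 6),  deviation x̄ - mu_0 = (4.5, 6) - (1, 3) = (3.5, 3).

Step 2 — sample covariance matrix, S[i,j] = (1/(n-1)) · Σ_k (x_{k,i} - mean_i) · (x_{k,j} - mean_j), divisor n-1 = 3:
  S[A,A] = ((-2.5)·(-2.5) + (4.5)·(4.5) + (-1.5)·(-1.5) + (-0.5)·(-0.5)) / 3 = 29/3 = 9.6667
  S[A,B] = ((-2.5)·(-4) + (4.5)·(2) + (-1.5)·(2) + (-0.5)·(0)) / 3 = 16/3 = 5.3333
  S[B,B] = ((-4)·(-4) + (2)·(2) + (2)·(2) + (0)·(0)) / 3 = 24/3 = 8
  S = [[9.6667, 5.3333],
 [5.3333, 8]].

Step 3 — invert S. det(S) = 9.6667·8 - (5.3333)² = 48.8889.
  S^{-1} = (1/det) · [[d, -b], [-b, a]] = [[0.1636, -0.1091],
 [-0.1091, 0.1977]].

Step 4 — quadratic form (x̄ - mu_0)^T · S^{-1} · (x̄ - mu_0):
  S^{-1} · (x̄ - mu_0) = (0.2455, 0.2114),
  (x̄ - mu_0)^T · [...] = (3.5)·(0.2455) + (3)·(0.2114) = 1.4932.

Step 5 — scale by n: T² = 4 · 1.4932 = 5.9727.

T² ≈ 5.9727


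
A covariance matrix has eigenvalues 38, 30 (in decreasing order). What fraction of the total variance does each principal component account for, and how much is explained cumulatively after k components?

Step 1 — total variance = trace(Sigma) = Σ λ_i = 38 + 30 = 68.

Step 2 — fraction explained by component i = λ_i / Σ λ:
  PC1: 38/68 = 0.5588
  PC2: 30/68 = 0.4412

Step 3 — cumulative fraction after k components = (λ_1 + ... + λ_k) / Σ λ:
  k = 1: 38/68 = 0.5588
  k = 2: (38 + 30)/68 = 68/68 = 1

Summary (fraction, with percent):

explained: PC1 0.5588 (55.88%), PC2 0.4412 (44.12%);  cumulative: 0.5588, 1


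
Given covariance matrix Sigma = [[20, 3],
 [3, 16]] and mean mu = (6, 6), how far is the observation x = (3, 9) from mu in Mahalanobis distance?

Step 1 — centre the observation: (x - mu) = (-3, 3).

Step 2 — invert Sigma. det(Sigma) = 20·16 - (3)² = 311.
  Sigma^{-1} = (1/det) · [[d, -b], [-b, a]] = [[0.0514, -0.0096],
 [-0.0096, 0.0643]].

Step 3 — form the quadratic (x - mu)^T · Sigma^{-1} · (x - mu):
  Sigma^{-1} · (x - mu) = (-0.1833, 0.2219).
  (x - mu)^T · [Sigma^{-1} · (x - mu)] = (-3)·(-0.1833) + (3)·(0.2219) = 1.2154.

Step 4 — take square root: d = √(1.2154) ≈ 1.1025.

d(x, mu) = √(1.2154) ≈ 1.1025


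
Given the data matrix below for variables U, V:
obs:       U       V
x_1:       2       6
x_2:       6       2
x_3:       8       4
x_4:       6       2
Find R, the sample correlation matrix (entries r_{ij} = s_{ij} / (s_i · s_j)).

Step 1 — column means:
  mean(U) = (2 + 6 + 8 + 6) / 4 = 22/4 = 5.5
  mean(V) = (6 + 2 + 4 + 2) / 4 = 14/4 = 3.5

Step 2 — sample variances and covariances s[i,j] = (1/(n-1)) · Σ_k (x_{k,i} - mean_i) · (x_{k,j} - mean_j), with n-1 = 3:
  s[U,U] = ((-3.5)·(-3.5) + (0.5)·(0.5) + (2.5)·(2.5) + (0.5)·(0.5)) / 3 = 19/3 = 6.3333
  s[U,V] = ((-3.5)·(2.5) + (0.5)·(-1.5) + (2.5)·(0.5) + (0.5)·(-1.5)) / 3 = -9/3 = -3
  s[V,V] = ((2.5)·(2.5) + (-1.5)·(-1.5) + (0.5)·(0.5) + (-1.5)·(-1.5)) / 3 = 11/3 = 3.6667
  Sample standard deviations s_i = √(s[i,i]):
  s(U) = √(6.3333) = 2.5166
  s(V) = √(3.6667) = 1.9149

Step 3 — r_{ij} = s_{ij} / (s_i · s_j):
  r[U,U] = 1 (diagonal).
  r[U,V] = -3 / (2.5166 · 1.9149) = -3 / 4.8189 = -0.6225
  r[V,V] = 1 (diagonal).

R is symmetric with unit diagonal. Assembling:

R = [[1, -0.6225],
 [-0.6225, 1]]


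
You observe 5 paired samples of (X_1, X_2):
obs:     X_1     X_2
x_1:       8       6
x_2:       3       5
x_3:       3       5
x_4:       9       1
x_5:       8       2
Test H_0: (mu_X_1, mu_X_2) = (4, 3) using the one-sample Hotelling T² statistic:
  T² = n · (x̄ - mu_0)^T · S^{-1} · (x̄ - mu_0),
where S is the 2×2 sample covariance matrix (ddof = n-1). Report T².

Step 1 — sample mean vector:
  mean(X_1) = (8 + 3 + 3 + 9 + 8) / 5 = 31/5 = 6.2
  mean(X_2) = (6 + 5 + 5 + 1 + 2) / 5 = 19/5 = 3.8
  x̄ = (6.2, 3.8),  deviation x̄ - mu_0 = (6.2, 3.8) - (4, 3) = (2.2, 0.8).

Step 2 — sample covariance matrix, S[i,j] = (1/(n-1)) · Σ_k (x_{k,i} - mean_i) · (x_{k,j} - mean_j), divisor n-1 = 4:
  S[X_1,X_1] = ((1.8)·(1.8) + (-3.2)·(-3.2) + (-3.2)·(-3.2) + (2.8)·(2.8) + (1.8)·(1.8)) / 4 = 34.8/4 = 8.7
  S[X_1,X_2] = ((1.8)·(2.2) + (-3.2)·(1.2) + (-3.2)·(1.2) + (2.8)·(-2.8) + (1.8)·(-1.8)) / 4 = -14.8/4 = -3.7
  S[X_2,X_2] = ((2.2)·(2.2) + (1.2)·(1.2) + (1.2)·(1.2) + (-2.8)·(-2.8) + (-1.8)·(-1.8)) / 4 = 18.8/4 = 4.7
  S = [[8.7, -3.7],
 [-3.7, 4.7]].

Step 3 — invert S. det(S) = 8.7·4.7 - (-3.7)² = 27.2.
  S^{-1} = (1/det) · [[d, -b], [-b, a]] = [[0.1728, 0.136],
 [0.136, 0.3199]].

Step 4 — quadratic form (x̄ - mu_0)^T · S^{-1} · (x̄ - mu_0):
  S^{-1} · (x̄ - mu_0) = (0.489, 0.5551),
  (x̄ - mu_0)^T · [...] = (2.2)·(0.489) + (0.8)·(0.5551) = 1.5199.

Step 5 — scale by n: T² = 5 · 1.5199 = 7.5993.

T² ≈ 7.5993


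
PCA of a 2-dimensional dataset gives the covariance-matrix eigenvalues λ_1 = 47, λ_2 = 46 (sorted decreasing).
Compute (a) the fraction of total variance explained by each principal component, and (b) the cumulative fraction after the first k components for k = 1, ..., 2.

Step 1 — total variance = trace(Sigma) = Σ λ_i = 47 + 46 = 93.

Step 2 — fraction explained by component i = λ_i / Σ λ:
  PC1: 47/93 = 0.5054
  PC2: 46/93 = 0.4946

Step 3 — cumulative fraction after k components = (λ_1 + ... + λ_k) / Σ λ:
  k = 1: 47/93 = 0.5054
  k = 2: (47 + 46)/93 = 93/93 = 1

Summary (fraction, with percent):

explained: PC1 0.5054 (50.54%), PC2 0.4946 (49.46%);  cumulative: 0.5054, 1


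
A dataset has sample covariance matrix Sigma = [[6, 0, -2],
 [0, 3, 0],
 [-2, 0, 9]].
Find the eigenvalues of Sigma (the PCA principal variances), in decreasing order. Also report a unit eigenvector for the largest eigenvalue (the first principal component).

Step 1 — characteristic polynomial p(λ) = det(λI - Sigma) = λ³ - tr·λ² + c_1·λ - det, where tr = trace, c_1 = sum of the principal 2×2 minors, det = det(Sigma):
  tr = 6 + 3 + 9 = 18,
  c_1 = (6·3 - (0)²) + (6·9 - (-2)²) + (3·9 - (0)²) = 18 + 50 + 27 = 95,
  det = 6·(3·9 - (0)²) - (0)·((0)·9 - (0)·(-2)) + (-2)·((0)·(0) - 3·(-2)) = 6·(27) - (0)·(0) + (-2)·(6) = 150.
  So p(λ) = λ³ - 18λ² + 95λ - 150.
Step 2 — look for an integer root (rational root theorem: any rational root is an integer divisor of 150). Testing λ = 3:
  p(3) = 27 - 162 + 285 - 150 = 0  ✓
  Dividing out (λ - 3): p(λ) = (λ - 3)(λ² - 15λ + 50).
Step 3 — remaining eigenvalues from the quadratic λ² - 15λ + 50 = 0:
  Δ = 15² - 4·50 = 225 - 200 = 25,  λ = (15 ± √25)/2 = (15 ± 5)/2 = 10 or 5.
  Sorted: λ_1 = 10,  λ_2 = 5,  λ_3 = 3  (check: sum = 18 = tr ✓).

Step 4 — unit eigenvector for λ_1 = 10: v spans the null space of (Sigma - λ_1 I), whose rows are
  r_1 = (-4, 0, -2),  r_2 = (0, -7, 0),  r_3 = (-2, 0, -1).
  v is orthogonal to every row, so take v ∝ r_1 × r_2 = ((0)·(0) - (-2)·(-7), (-2)·(0) - (-4)·(0), (-4)·(-7) - (0)·(0)) = (-14, 0, 28).
  Rescale (divide by 14; multiply by -1 so the first nonzero entry is positive): u = (1, 0, -2).
  ||u|| = √((1)² + (0)² + (-2)²) = √(5) ≈ 2.2361,  v_1 = u/||u|| ≈ (0.4472, 0, -0.8944) (||v_1|| = 1).

λ_1 = 10,  λ_2 = 5,  λ_3 = 3;  v_1 ≈ (0.4472, 0, -0.8944)


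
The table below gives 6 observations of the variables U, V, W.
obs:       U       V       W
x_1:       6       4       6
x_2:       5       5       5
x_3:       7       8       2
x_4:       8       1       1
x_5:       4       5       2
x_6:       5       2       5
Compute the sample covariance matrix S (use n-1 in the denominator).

Step 1 — column means:
  mean(U) = (6 + 5 + 7 + 8 + 4 + 5) / 6 = 35/6 = 5.8333
  mean(V) = (4 + 5 + 8 + 1 + 5 + 2) / 6 = 25/6 = 4.1667
  mean(W) = (6 + 5 + 2 + 1 + 2 + 5) / 6 = 21/6 = 3.5

Step 2 — sample covariance S[i,j] = (1/(n-1)) · Σ_k (x_{k,i} - mean_i) · (x_{k,j} - mean_j), with n-1 = 5.
  S[U,U] = ((0.1667)·(0.1667) + (-0.8333)·(-0.8333) + (1.1667)·(1.1667) + (2.1667)·(2.1667) + (-1.8333)·(-1.8333) + (-0.8333)·(-0.8333)) / 5 = 10.8333/5 = 2.1667
  S[U,V] = ((0.1667)·(-0.1667) + (-0.8333)·(0.8333) + (1.1667)·(3.8333) + (2.1667)·(-3.1667) + (-1.8333)·(0.8333) + (-0.8333)·(-2.1667)) / 5 = -2.8333/5 = -0.5667
  S[U,W] = ((0.1667)·(2.5) + (-0.8333)·(1.5) + (1.1667)·(-1.5) + (2.1667)·(-2.5) + (-1.8333)·(-1.5) + (-0.8333)·(1.5)) / 5 = -6.5/5 = -1.3
  S[V,V] = ((-0.1667)·(-0.1667) + (0.8333)·(0.8333) + (3.8333)·(3.8333) + (-3.1667)·(-3.1667) + (0.8333)·(0.8333) + (-2.1667)·(-2.1667)) / 5 = 30.8333/5 = 6.1667
  S[V,W] = ((-0.1667)·(2.5) + (0.8333)·(1.5) + (3.8333)·(-1.5) + (-3.1667)·(-2.5) + (0.8333)·(-1.5) + (-2.1667)·(1.5)) / 5 = -1.5/5 = -0.3
  S[W,W] = ((2.5)·(2.5) + (1.5)·(1.5) + (-1.5)·(-1.5) + (-2.5)·(-2.5) + (-1.5)·(-1.5) + (1.5)·(1.5)) / 5 = 21.5/5 = 4.3

S is symmetric (S[j,i] = S[i,j]). Assembling:

S = [[2.1667, -0.5667, -1.3],
 [-0.5667, 6.1667, -0.3],
 [-1.3, -0.3, 4.3]]


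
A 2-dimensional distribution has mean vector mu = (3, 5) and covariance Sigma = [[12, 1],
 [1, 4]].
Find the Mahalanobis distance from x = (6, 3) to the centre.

Step 1 — centre the observation: (x - mu) = (3, -2).

Step 2 — invert Sigma. det(Sigma) = 12·4 - (1)² = 47.
  Sigma^{-1} = (1/det) · [[d, -b], [-b, a]] = [[0.0851, -0.0213],
 [-0.0213, 0.2553]].

Step 3 — form the quadratic (x - mu)^T · Sigma^{-1} · (x - mu):
  Sigma^{-1} · (x - mu) = (0.2979, -0.5745).
  (x - mu)^T · [Sigma^{-1} · (x - mu)] = (3)·(0.2979) + (-2)·(-0.5745) = 2.0426.

Step 4 — take square root: d = √(2.0426) ≈ 1.4292.

d(x, mu) = √(2.0426) ≈ 1.4292


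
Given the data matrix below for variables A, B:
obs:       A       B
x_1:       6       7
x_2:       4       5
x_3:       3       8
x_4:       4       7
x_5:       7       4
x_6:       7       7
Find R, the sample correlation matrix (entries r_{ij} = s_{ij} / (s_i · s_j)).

Step 1 — column means:
  mean(A) = (6 + 4 + 3 + 4 + 7 + 7) / 6 = 31/6 = 5.1667
  mean(B) = (7 + 5 + 8 + 7 + 4 + 7) / 6 = 38/6 = 6.3333

Step 2 — sample variances and covariances s[i,j] = (1/(n-1)) · Σ_k (x_{k,i} - mean_i) · (x_{k,j} - mean_j), with n-1 = 5:
  s[A,A] = ((0.8333)·(0.8333) + (-1.1667)·(-1.1667) + (-2.1667)·(-2.1667) + (-1.1667)·(-1.1667) + (1.8333)·(1.8333) + (1.8333)·(1.8333)) / 5 = 14.8333/5 = 2.9667
  s[A,B] = ((0.8333)·(0.6667) + (-1.1667)·(-1.3333) + (-2.1667)·(1.6667) + (-1.1667)·(0.6667) + (1.8333)·(-2.3333) + (1.8333)·(0.6667)) / 5 = -5.3333/5 = -1.0667
  s[B,B] = ((0.6667)·(0.6667) + (-1.3333)·(-1.3333) + (1.6667)·(1.6667) + (0.6667)·(0.6667) + (-2.3333)·(-2.3333) + (0.6667)·(0.6667)) / 5 = 11.3333/5 = 2.2667
  Sample standard deviations s_i = √(s[i,i]):
  s(A) = √(2.9667) = 1.7224
  s(B) = √(2.2667) = 1.5055

Step 3 — r_{ij} = s_{ij} / (s_i · s_j):
  r[A,A] = 1 (diagonal).
  r[A,B] = -1.0667 / (1.7224 · 1.5055) = -1.0667 / 2.5932 = -0.4113
  r[B,B] = 1 (diagonal).

R is symmetric with unit diagonal. Assembling:

R = [[1, -0.4113],
 [-0.4113, 1]]


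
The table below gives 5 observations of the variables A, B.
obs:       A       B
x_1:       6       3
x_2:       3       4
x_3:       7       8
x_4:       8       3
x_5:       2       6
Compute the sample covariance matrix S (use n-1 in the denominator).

Step 1 — column means:
  mean(A) = (6 + 3 + 7 + 8 + 2) / 5 = 26/5 = 5.2
  mean(B) = (3 + 4 + 8 + 3 + 6) / 5 = 24/5 = 4.8

Step 2 — sample covariance S[i,j] = (1/(n-1)) · Σ_k (x_{k,i} - mean_i) · (x_{k,j} - mean_j), with n-1 = 4.
  S[A,A] = ((0.8)·(0.8) + (-2.2)·(-2.2) + (1.8)·(1.8) + (2.8)·(2.8) + (-3.2)·(-3.2)) / 4 = 26.8/4 = 6.7
  S[A,B] = ((0.8)·(-1.8) + (-2.2)·(-0.8) + (1.8)·(3.2) + (2.8)·(-1.8) + (-3.2)·(1.2)) / 4 = -2.8/4 = -0.7
  S[B,B] = ((-1.8)·(-1.8) + (-0.8)·(-0.8) + (3.2)·(3.2) + (-1.8)·(-1.8) + (1.2)·(1.2)) / 4 = 18.8/4 = 4.7

S is symmetric (S[j,i] = S[i,j]). Assembling:

S = [[6.7, -0.7],
 [-0.7, 4.7]]


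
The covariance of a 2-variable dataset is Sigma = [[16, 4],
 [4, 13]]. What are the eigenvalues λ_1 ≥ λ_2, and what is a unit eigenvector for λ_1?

Step 1 — characteristic polynomial of 2×2 Sigma:
  det(Sigma - λI) = λ² - trace · λ + det = 0.
  trace = 16 + 13 = 29, det = 16·13 - (4)² = 192.
Step 2 — discriminant:
  Δ = trace² - 4·det = 841 - 768 = 73.
Step 3 — eigenvalues:
  λ = (trace ± √Δ)/2 = (29 ± 8.544)/2,
  λ_1 = 18.772,  λ_2 = 10.228.

Step 4 — unit eigenvector for λ_1: solve (Sigma - λ_1 I)v = 0. First row:
  (16 - 18.772)·v_x + (4)·v_y = 0, i.e. (-2.772)·v_x + (4)·v_y = 0,
  so v ∝ (b, λ_1 - a) = (4, 2.772) = u.
  ||u|| = √((4)² + (2.772)²) = √(23.684) ≈ 4.8666,
  v_1 = u/||u|| ≈ (0.8219, 0.5696) (||v_1|| = 1).

λ_1 = 18.772,  λ_2 = 10.228;  v_1 ≈ (0.8219, 0.5696)


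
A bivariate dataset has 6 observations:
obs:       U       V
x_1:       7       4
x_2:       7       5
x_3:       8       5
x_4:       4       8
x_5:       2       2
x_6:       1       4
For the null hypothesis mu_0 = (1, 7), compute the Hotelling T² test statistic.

Step 1 — sample mean vector:
  mean(U) = (7 + 7 + 8 + 4 + 2 + 1) / 6 = 29/6 = 4.8333
  mean(V) = (4 + 5 + 5 + 8 + 2 + 4) / 6 = 28/6 = 4.6667
  x̄ = (4.8333, 4.6667),  deviation x̄ - mu_0 = (4.8333, 4.6667) - (1, 7) = (3.8333, -2.3333).

Step 2 — sample covariance matrix, S[i,j] = (1/(n-1)) · Σ_k (x_{k,i} - mean_i) · (x_{k,j} - mean_j), divisor n-1 = 5:
  S[U,U] = ((2.1667)·(2.1667) + (2.1667)·(2.1667) + (3.1667)·(3.1667) + (-0.8333)·(-0.8333) + (-2.8333)·(-2.8333) + (-3.8333)·(-3.8333)) / 5 = 42.8333/5 = 8.5667
  S[U,V] = ((2.1667)·(-0.6667) + (2.1667)·(0.3333) + (3.1667)·(0.3333) + (-0.8333)·(3.3333) + (-2.8333)·(-2.6667) + (-3.8333)·(-0.6667)) / 5 = 7.6667/5 = 1.5333
  S[V,V] = ((-0.6667)·(-0.6667) + (0.3333)·(0.3333) + (0.3333)·(0.3333) + (3.3333)·(3.3333) + (-2.6667)·(-2.6667) + (-0.6667)·(-0.6667)) / 5 = 19.3333/5 = 3.8667
  S = [[8.5667, 1.5333],
 [1.5333, 3.8667]].

Step 3 — invert S. det(S) = 8.5667·3.8667 - (1.5333)² = 30.7733.
  S^{-1} = (1/det) · [[d, -b], [-b, a]] = [[0.1256, -0.0498],
 [-0.0498, 0.2784]].

Step 4 — quadratic form (x̄ - mu_0)^T · S^{-1} · (x̄ - mu_0):
  S^{-1} · (x̄ - mu_0) = (0.5979, -0.8406),
  (x̄ - mu_0)^T · [...] = (3.8333)·(0.5979) + (-2.3333)·(-0.8406) = 4.2533.

Step 5 — scale by n: T² = 6 · 4.2533 = 25.5199.

T² ≈ 25.5199


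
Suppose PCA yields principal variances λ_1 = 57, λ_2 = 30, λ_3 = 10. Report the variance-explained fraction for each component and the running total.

Step 1 — total variance = trace(Sigma) = Σ λ_i = 57 + 30 + 10 = 97.

Step 2 — fraction explained by component i = λ_i / Σ λ:
  PC1: 57/97 = 0.5876
  PC2: 30/97 = 0.3093
  PC3: 10/97 = 0.1031

Step 3 — cumulative fraction after k components = (λ_1 + ... + λ_k) / Σ λ:
  k = 1: 57/97 = 0.5876
  k = 2: (57 + 30)/97 = 87/97 = 0.8969
  k = 3: (57 + 30 + 10)/97 = 97/97 = 1

Summary (fraction, with percent):

explained: PC1 0.5876 (58.76%), PC2 0.3093 (30.93%), PC3 0.1031 (10.31%);  cumulative: 0.5876, 0.8969, 1


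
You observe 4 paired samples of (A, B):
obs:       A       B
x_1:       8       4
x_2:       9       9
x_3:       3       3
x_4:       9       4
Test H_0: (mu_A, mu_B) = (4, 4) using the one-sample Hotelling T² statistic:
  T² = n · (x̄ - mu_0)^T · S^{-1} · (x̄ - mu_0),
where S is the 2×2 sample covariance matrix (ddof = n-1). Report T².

Step 1 — sample mean vector:
  mean(A) = (8 + 9 + 3 + 9) / 4 = 29/4 = 7.25
  mean(B) = (4 + 9 + 3 + 4) / 4 = 20/4 = 5
  x̄ = (7.25, 5),  deviation x̄ - mu_0 = (7.25, 5) - (4, 4) = (3.25, 1).

Step 2 — sample covariance matrix, S[i,j] = (1/(n-1)) · Σ_k (x_{k,i} - mean_i) · (x_{k,j} - mean_j), divisor n-1 = 3:
  S[A,A] = ((0.75)·(0.75) + (1.75)·(1.75) + (-4.25)·(-4.25) + (1.75)·(1.75)) / 3 = 24.75/3 = 8.25
  S[A,B] = ((0.75)·(-1) + (1.75)·(4) + (-4.25)·(-2) + (1.75)·(-1)) / 3 = 13/3 = 4.3333
  S[B,B] = ((-1)·(-1) + (4)·(4) + (-2)·(-2) + (-1)·(-1)) / 3 = 22/3 = 7.3333
  S = [[8.25, 4.3333],
 [4.3333, 7.3333]].

Step 3 — invert S. det(S) = 8.25·7.3333 - (4.3333)² = 41.7222.
  S^{-1} = (1/det) · [[d, -b], [-b, a]] = [[0.1758, -0.1039],
 [-0.1039, 0.1977]].

Step 4 — quadratic form (x̄ - mu_0)^T · S^{-1} · (x̄ - mu_0):
  S^{-1} · (x̄ - mu_0) = (0.4674, -0.1398),
  (x̄ - mu_0)^T · [...] = (3.25)·(0.4674) + (1)·(-0.1398) = 1.3792.

Step 5 — scale by n: T² = 4 · 1.3792 = 5.5166.

T² ≈ 5.5166


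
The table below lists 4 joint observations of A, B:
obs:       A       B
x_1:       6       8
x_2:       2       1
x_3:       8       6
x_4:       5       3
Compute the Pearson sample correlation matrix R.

Step 1 — column means:
  mean(A) = (6 + 2 + 8 + 5) / 4 = 21/4 = 5.25
  mean(B) = (8 + 1 + 6 + 3) / 4 = 18/4 = 4.5

Step 2 — sample variances and covariances s[i,j] = (1/(n-1)) · Σ_k (x_{k,i} - mean_i) · (x_{k,j} - mean_j), with n-1 = 3:
  s[A,A] = ((0.75)·(0.75) + (-3.25)·(-3.25) + (2.75)·(2.75) + (-0.25)·(-0.25)) / 3 = 18.75/3 = 6.25
  s[A,B] = ((0.75)·(3.5) + (-3.25)·(-3.5) + (2.75)·(1.5) + (-0.25)·(-1.5)) / 3 = 18.5/3 = 6.1667
  s[B,B] = ((3.5)·(3.5) + (-3.5)·(-3.5) + (1.5)·(1.5) + (-1.5)·(-1.5)) / 3 = 29/3 = 9.6667
  Sample standard deviations s_i = √(s[i,i]):
  s(A) = √(6.25) = 2.5
  s(B) = √(9.6667) = 3.1091

Step 3 — r_{ij} = s_{ij} / (s_i · s_j):
  r[A,A] = 1 (diagonal).
  r[A,B] = 6.1667 / (2.5 · 3.1091) = 6.1667 / 7.7728 = 0.7934
  r[B,B] = 1 (diagonal).

R is symmetric with unit diagonal. Assembling:

R = [[1, 0.7934],
 [0.7934, 1]]


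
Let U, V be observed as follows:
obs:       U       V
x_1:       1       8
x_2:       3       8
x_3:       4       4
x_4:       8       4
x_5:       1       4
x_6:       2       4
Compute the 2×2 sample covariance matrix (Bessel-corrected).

Step 1 — column means:
  mean(U) = (1 + 3 + 4 + 8 + 1 + 2) / 6 = 19/6 = 3.1667
  mean(V) = (8 + 8 + 4 + 4 + 4 + 4) / 6 = 32/6 = 5.3333

Step 2 — sample covariance S[i,j] = (1/(n-1)) · Σ_k (x_{k,i} - mean_i) · (x_{k,j} - mean_j), with n-1 = 5.
  S[U,U] = ((-2.1667)·(-2.1667) + (-0.1667)·(-0.1667) + (0.8333)·(0.8333) + (4.8333)·(4.8333) + (-2.1667)·(-2.1667) + (-1.1667)·(-1.1667)) / 5 = 34.8333/5 = 6.9667
  S[U,V] = ((-2.1667)·(2.6667) + (-0.1667)·(2.6667) + (0.8333)·(-1.3333) + (4.8333)·(-1.3333) + (-2.1667)·(-1.3333) + (-1.1667)·(-1.3333)) / 5 = -9.3333/5 = -1.8667
  S[V,V] = ((2.6667)·(2.6667) + (2.6667)·(2.6667) + (-1.3333)·(-1.3333) + (-1.3333)·(-1.3333) + (-1.3333)·(-1.3333) + (-1.3333)·(-1.3333)) / 5 = 21.3333/5 = 4.2667

S is symmetric (S[j,i] = S[i,j]). Assembling:

S = [[6.9667, -1.8667],
 [-1.8667, 4.2667]]


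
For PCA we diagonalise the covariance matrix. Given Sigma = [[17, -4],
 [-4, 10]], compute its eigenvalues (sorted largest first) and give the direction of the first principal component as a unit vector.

Step 1 — characteristic polynomial of 2×2 Sigma:
  det(Sigma - λI) = λ² - trace · λ + det = 0.
  trace = 17 + 10 = 27, det = 17·10 - (-4)² = 154.
Step 2 — discriminant:
  Δ = trace² - 4·det = 729 - 616 = 113.
Step 3 — eigenvalues:
  λ = (trace ± √Δ)/2 = (27 ± 10.6301)/2,
  λ_1 = 18.8151,  λ_2 = 8.1849.

Step 4 — unit eigenvector for λ_1: solve (Sigma - λ_1 I)v = 0. First row:
  (17 - 18.8151)·v_x + (-4)·v_y = 0, i.e. (-1.8151)·v_x + (-4)·v_y = 0,
  so v ∝ (b, λ_1 - a) = (-4, 1.8151); multiply by -1 so the first entry is positive: u = (4, -1.8151).
  ||u|| = √((4)² + (-1.8151)²) = √(19.2945) ≈ 4.3925,
  v_1 = u/||u|| ≈ (0.9106, -0.4132) (||v_1|| = 1).

λ_1 = 18.8151,  λ_2 = 8.1849;  v_1 ≈ (0.9106, -0.4132)


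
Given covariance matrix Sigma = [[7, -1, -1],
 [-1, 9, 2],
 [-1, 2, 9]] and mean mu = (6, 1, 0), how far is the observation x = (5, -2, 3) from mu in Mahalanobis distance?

Step 1 — centre the observation: (x - mu) = (-1, -3, 3).

Step 2 — invert Sigma (cofactor / det for 3×3, or solve directly):
  Sigma^{-1} = [[0.1467, 0.0133, 0.0133],
 [0.0133, 0.1181, -0.0248],
 [0.0133, -0.0248, 0.1181]].

Step 3 — form the quadratic (x - mu)^T · Sigma^{-1} · (x - mu):
  Sigma^{-1} · (x - mu) = (-0.1467, -0.4419, 0.4152).
  (x - mu)^T · [Sigma^{-1} · (x - mu)] = (-1)·(-0.1467) + (-3)·(-0.4419) + (3)·(0.4152) = 2.7181.

Step 4 — take square root: d = √(2.7181) ≈ 1.6487.

d(x, mu) = √(2.7181) ≈ 1.6487


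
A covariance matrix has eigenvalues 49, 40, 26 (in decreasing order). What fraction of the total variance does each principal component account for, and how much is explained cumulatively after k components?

Step 1 — total variance = trace(Sigma) = Σ λ_i = 49 + 40 + 26 = 115.

Step 2 — fraction explained by component i = λ_i / Σ λ:
  PC1: 49/115 = 0.4261
  PC2: 40/115 = 0.3478
  PC3: 26/115 = 0.2261

Step 3 — cumulative fraction after k components = (λ_1 + ... + λ_k) / Σ λ:
  k = 1: 49/115 = 0.4261
  k = 2: (49 + 40)/115 = 89/115 = 0.7739
  k = 3: (49 + 40 + 26)/115 = 115/115 = 1

Summary (fraction, with percent):

explained: PC1 0.4261 (42.61%), PC2 0.3478 (34.78%), PC3 0.2261 (22.61%);  cumulative: 0.4261, 0.7739, 1


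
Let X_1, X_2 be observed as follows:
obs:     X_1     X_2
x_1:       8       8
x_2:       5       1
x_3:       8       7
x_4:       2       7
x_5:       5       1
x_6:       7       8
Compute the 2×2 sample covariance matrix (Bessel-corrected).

Step 1 — column means:
  mean(X_1) = (8 + 5 + 8 + 2 + 5 + 7) / 6 = 35/6 = 5.8333
  mean(X_2) = (8 + 1 + 7 + 7 + 1 + 8) / 6 = 32/6 = 5.3333

Step 2 — sample covariance S[i,j] = (1/(n-1)) · Σ_k (x_{k,i} - mean_i) · (x_{k,j} - mean_j), with n-1 = 5.
  S[X_1,X_1] = ((2.1667)·(2.1667) + (-0.8333)·(-0.8333) + (2.1667)·(2.1667) + (-3.8333)·(-3.8333) + (-0.8333)·(-0.8333) + (1.1667)·(1.1667)) / 5 = 26.8333/5 = 5.3667
  S[X_1,X_2] = ((2.1667)·(2.6667) + (-0.8333)·(-4.3333) + (2.1667)·(1.6667) + (-3.8333)·(1.6667) + (-0.8333)·(-4.3333) + (1.1667)·(2.6667)) / 5 = 13.3333/5 = 2.6667
  S[X_2,X_2] = ((2.6667)·(2.6667) + (-4.3333)·(-4.3333) + (1.6667)·(1.6667) + (1.6667)·(1.6667) + (-4.3333)·(-4.3333) + (2.6667)·(2.6667)) / 5 = 57.3333/5 = 11.4667

S is symmetric (S[j,i] = S[i,j]). Assembling:

S = [[5.3667, 2.6667],
 [2.6667, 11.4667]]


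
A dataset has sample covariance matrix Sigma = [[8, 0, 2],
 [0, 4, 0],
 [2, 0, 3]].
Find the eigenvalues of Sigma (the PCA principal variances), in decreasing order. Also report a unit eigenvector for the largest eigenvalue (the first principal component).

Step 1 — characteristic polynomial p(λ) = det(λI - Sigma) = λ³ - tr·λ² + c_1·λ - det, where tr = trace, c_1 = sum of the principal 2×2 minors, det = det(Sigma):
  tr = 8 + 4 + 3 = 15,
  c_1 = (8·4 - (0)²) + (8·3 - (2)²) + (4·3 - (0)²) = 32 + 20 + 12 = 64,
  det = 8·(4·3 - (0)²) - (0)·((0)·3 - (0)·(2)) + (2)·((0)·(0) - 4·(2)) = 8·(12) - (0)·(0) + (2)·(-8) = 80.
  So p(λ) = λ³ - 15λ² + 64λ - 80.
Step 2 — look for an integer root (rational root theorem: any rational root is an integer divisor of 80). Testing λ = 4:
  p(4) = 64 - 240 + 256 - 80 = 0  ✓
  Dividing out (λ - 4): p(λ) = (λ - 4)(λ² - 11λ + 20).
Step 3 — remaining eigenvalues from the quadratic λ² - 11λ + 20 = 0:
  Δ = 11² - 4·20 = 121 - 80 = 41,  λ = (11 ± √41)/2 = (11 ± 6.4031)/2 ≈ 8.7016 or 2.2984.
  Sorted: λ_1 = 8.7016,  λ_2 = 4,  λ_3 = 2.2984  (check: sum = 15 = tr ✓).

Step 4 — unit eigenvector for λ_1 ≈ 8.7016: v spans the null space of (Sigma - λ_1 I), whose rows are
  r_1 = (-0.7016, 0, 2),  r_2 = (0, -4.7016, 0),  r_3 = (2, 0, -5.7016).
  v is orthogonal to every row, so take v ∝ r_1 × r_2 = ((0)·(0) - (2)·(-4.7016), (2)·(0) - (-0.7016)·(0), (-0.7016)·(-4.7016) - (0)·(0)) ≈ (9.4031, 0, 3.2984).
  Let u = (9.4031, 0, 3.2984).
  ||u|| = √((9.4031)² + (0)² + (3.2984)²) = √(99.2984) ≈ 9.9649,  v_1 = u/||u|| ≈ (0.9436, 0, 0.331) (||v_1|| = 1).

λ_1 = 8.7016,  λ_2 = 4,  λ_3 = 2.2984;  v_1 ≈ (0.9436, 0, 0.331)


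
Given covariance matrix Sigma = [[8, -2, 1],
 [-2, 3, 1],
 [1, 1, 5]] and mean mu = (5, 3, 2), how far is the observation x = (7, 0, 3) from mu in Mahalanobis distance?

Step 1 — centre the observation: (x - mu) = (2, -3, 1).

Step 2 — invert Sigma (cofactor / det for 3×3, or solve directly):
  Sigma^{-1} = [[0.1647, 0.1294, -0.0588],
 [0.1294, 0.4588, -0.1176],
 [-0.0588, -0.1176, 0.2353]].

Step 3 — form the quadratic (x - mu)^T · Sigma^{-1} · (x - mu):
  Sigma^{-1} · (x - mu) = (-0.1176, -1.2353, 0.4706).
  (x - mu)^T · [Sigma^{-1} · (x - mu)] = (2)·(-0.1176) + (-3)·(-1.2353) + (1)·(0.4706) = 3.9412.

Step 4 — take square root: d = √(3.9412) ≈ 1.9852.

d(x, mu) = √(3.9412) ≈ 1.9852


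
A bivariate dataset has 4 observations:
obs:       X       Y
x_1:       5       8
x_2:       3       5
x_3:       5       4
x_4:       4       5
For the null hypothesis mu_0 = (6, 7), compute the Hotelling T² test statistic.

Step 1 — sample mean vector:
  mean(X) = (5 + 3 + 5 + 4) / 4 = 17/4 = 4.25
  mean(Y) = (8 + 5 + 4 + 5) / 4 = 22/4 = 5.5
  x̄ = (4.25, 5.5),  deviation x̄ - mu_0 = (4.25, 5.5) - (6, 7) = (-1.75, -1.5).

Step 2 — sample covariance matrix, S[i,j] = (1/(n-1)) · Σ_k (x_{k,i} - mean_i) · (x_{k,j} - mean_j), divisor n-1 = 3:
  S[X,X] = ((0.75)·(0.75) + (-1.25)·(-1.25) + (0.75)·(0.75) + (-0.25)·(-0.25)) / 3 = 2.75/3 = 0.9167
  S[X,Y] = ((0.75)·(2.5) + (-1.25)·(-0.5) + (0.75)·(-1.5) + (-0.25)·(-0.5)) / 3 = 1.5/3 = 0.5
  S[Y,Y] = ((2.5)·(2.5) + (-0.5)·(-0.5) + (-1.5)·(-1.5) + (-0.5)·(-0.5)) / 3 = 9/3 = 3
  S = [[0.9167, 0.5],
 [0.5, 3]].

Step 3 — invert S. det(S) = 0.9167·3 - (0.5)² = 2.5.
  S^{-1} = (1/det) · [[d, -b], [-b, a]] = [[1.2, -0.2],
 [-0.2, 0.3667]].

Step 4 — quadratic form (x̄ - mu_0)^T · S^{-1} · (x̄ - mu_0):
  S^{-1} · (x̄ - mu_0) = (-1.8, -0.2),
  (x̄ - mu_0)^T · [...] = (-1.75)·(-1.8) + (-1.5)·(-0.2) = 3.45.

Step 5 — scale by n: T² = 4 · 3.45 = 13.8.

T² ≈ 13.8


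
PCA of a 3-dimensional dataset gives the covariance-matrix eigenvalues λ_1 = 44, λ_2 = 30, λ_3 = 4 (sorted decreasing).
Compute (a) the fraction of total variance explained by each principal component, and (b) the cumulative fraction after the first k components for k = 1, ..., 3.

Step 1 — total variance = trace(Sigma) = Σ λ_i = 44 + 30 + 4 = 78.

Step 2 — fraction explained by component i = λ_i / Σ λ:
  PC1: 44/78 = 0.5641
  PC2: 30/78 = 0.3846
  PC3: 4/78 = 0.0513

Step 3 — cumulative fraction after k components = (λ_1 + ... + λ_k) / Σ λ:
  k = 1: 44/78 = 0.5641
  k = 2: (44 + 30)/78 = 74/78 = 0.9487
  k = 3: (44 + 30 + 4)/78 = 78/78 = 1

Summary (fraction, with percent):

explained: PC1 0.5641 (56.41%), PC2 0.3846 (38.46%), PC3 0.0513 (5.13%);  cumulative: 0.5641, 0.9487, 1


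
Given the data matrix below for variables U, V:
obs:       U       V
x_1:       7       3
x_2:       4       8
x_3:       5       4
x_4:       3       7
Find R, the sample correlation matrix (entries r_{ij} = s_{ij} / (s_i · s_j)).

Step 1 — column means:
  mean(U) = (7 + 4 + 5 + 3) / 4 = 19/4 = 4.75
  mean(V) = (3 + 8 + 4 + 7) / 4 = 22/4 = 5.5

Step 2 — sample variances and covariances s[i,j] = (1/(n-1)) · Σ_k (x_{k,i} - mean_i) · (x_{k,j} - mean_j), with n-1 = 3:
  s[U,U] = ((2.25)·(2.25) + (-0.75)·(-0.75) + (0.25)·(0.25) + (-1.75)·(-1.75)) / 3 = 8.75/3 = 2.9167
  s[U,V] = ((2.25)·(-2.5) + (-0.75)·(2.5) + (0.25)·(-1.5) + (-1.75)·(1.5)) / 3 = -10.5/3 = -3.5
  s[V,V] = ((-2.5)·(-2.5) + (2.5)·(2.5) + (-1.5)·(-1.5) + (1.5)·(1.5)) / 3 = 17/3 = 5.6667
  Sample standard deviations s_i = √(s[i,i]):
  s(U) = √(2.9167) = 1.7078
  s(V) = √(5.6667) = 2.3805

Step 3 — r_{ij} = s_{ij} / (s_i · s_j):
  r[U,U] = 1 (diagonal).
  r[U,V] = -3.5 / (1.7078 · 2.3805) = -3.5 / 4.0654 = -0.8609
  r[V,V] = 1 (diagonal).

R is symmetric with unit diagonal. Assembling:

R = [[1, -0.8609],
 [-0.8609, 1]]


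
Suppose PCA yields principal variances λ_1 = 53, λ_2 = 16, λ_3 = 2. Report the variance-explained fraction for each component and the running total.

Step 1 — total variance = trace(Sigma) = Σ λ_i = 53 + 16 + 2 = 71.

Step 2 — fraction explained by component i = λ_i / Σ λ:
  PC1: 53/71 = 0.7465
  PC2: 16/71 = 0.2254
  PC3: 2/71 = 0.0282

Step 3 — cumulative fraction after k components = (λ_1 + ... + λ_k) / Σ λ:
  k = 1: 53/71 = 0.7465
  k = 2: (53 + 16)/71 = 69/71 = 0.9718
  k = 3: (53 + 16 + 2)/71 = 71/71 = 1

Summary (fraction, with percent):

explained: PC1 0.7465 (74.65%), PC2 0.2254 (22.54%), PC3 0.0282 (2.82%);  cumulative: 0.7465, 0.9718, 1


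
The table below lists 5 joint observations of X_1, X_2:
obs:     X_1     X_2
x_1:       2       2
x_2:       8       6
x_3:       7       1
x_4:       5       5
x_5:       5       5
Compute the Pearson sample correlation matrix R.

Step 1 — column means:
  mean(X_1) = (2 + 8 + 7 + 5 + 5) / 5 = 27/5 = 5.4
  mean(X_2) = (2 + 6 + 1 + 5 + 5) / 5 = 19/5 = 3.8

Step 2 — sample variances and covariances s[i,j] = (1/(n-1)) · Σ_k (x_{k,i} - mean_i) · (x_{k,j} - mean_j), with n-1 = 4:
  s[X_1,X_1] = ((-3.4)·(-3.4) + (2.6)·(2.6) + (1.6)·(1.6) + (-0.4)·(-0.4) + (-0.4)·(-0.4)) / 4 = 21.2/4 = 5.3
  s[X_1,X_2] = ((-3.4)·(-1.8) + (2.6)·(2.2) + (1.6)·(-2.8) + (-0.4)·(1.2) + (-0.4)·(1.2)) / 4 = 6.4/4 = 1.6
  s[X_2,X_2] = ((-1.8)·(-1.8) + (2.2)·(2.2) + (-2.8)·(-2.8) + (1.2)·(1.2) + (1.2)·(1.2)) / 4 = 18.8/4 = 4.7
  Sample standard deviations s_i = √(s[i,i]):
  s(X_1) = √(5.3) = 2.3022
  s(X_2) = √(4.7) = 2.1679

Step 3 — r_{ij} = s_{ij} / (s_i · s_j):
  r[X_1,X_1] = 1 (diagonal).
  r[X_1,X_2] = 1.6 / (2.3022 · 2.1679) = 1.6 / 4.991 = 0.3206
  r[X_2,X_2] = 1 (diagonal).

R is symmetric with unit diagonal. Assembling:

R = [[1, 0.3206],
 [0.3206, 1]]


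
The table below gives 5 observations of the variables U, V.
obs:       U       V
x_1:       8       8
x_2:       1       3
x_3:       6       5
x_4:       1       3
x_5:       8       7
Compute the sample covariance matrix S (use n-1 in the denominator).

Step 1 — column means:
  mean(U) = (8 + 1 + 6 + 1 + 8) / 5 = 24/5 = 4.8
  mean(V) = (8 + 3 + 5 + 3 + 7) / 5 = 26/5 = 5.2

Step 2 — sample covariance S[i,j] = (1/(n-1)) · Σ_k (x_{k,i} - mean_i) · (x_{k,j} - mean_j), with n-1 = 4.
  S[U,U] = ((3.2)·(3.2) + (-3.8)·(-3.8) + (1.2)·(1.2) + (-3.8)·(-3.8) + (3.2)·(3.2)) / 4 = 50.8/4 = 12.7
  S[U,V] = ((3.2)·(2.8) + (-3.8)·(-2.2) + (1.2)·(-0.2) + (-3.8)·(-2.2) + (3.2)·(1.8)) / 4 = 31.2/4 = 7.8
  S[V,V] = ((2.8)·(2.8) + (-2.2)·(-2.2) + (-0.2)·(-0.2) + (-2.2)·(-2.2) + (1.8)·(1.8)) / 4 = 20.8/4 = 5.2

S is symmetric (S[j,i] = S[i,j]). Assembling:

S = [[12.7, 7.8],
 [7.8, 5.2]]


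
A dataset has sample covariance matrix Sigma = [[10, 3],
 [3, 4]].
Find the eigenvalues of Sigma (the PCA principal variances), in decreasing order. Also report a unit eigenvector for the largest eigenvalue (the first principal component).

Step 1 — characteristic polynomial of 2×2 Sigma:
  det(Sigma - λI) = λ² - trace · λ + det = 0.
  trace = 10 + 4 = 14, det = 10·4 - (3)² = 31.
Step 2 — discriminant:
  Δ = trace² - 4·det = 196 - 124 = 72.
Step 3 — eigenvalues:
  λ = (trace ± √Δ)/2 = (14 ± 8.4853)/2,
  λ_1 = 11.2426,  λ_2 = 2.7574.

Step 4 — unit eigenvector for λ_1: solve (Sigma - λ_1 I)v = 0. First row:
  (10 - 11.2426)·v_x + (3)·v_y = 0, i.e. (-1.2426)·v_x + (3)·v_y = 0,
  so v ∝ (b, λ_1 - a) = (3, 1.2426) = u.
  ||u|| = √((3)² + (1.2426)²) = √(10.5442) ≈ 3.2472,
  v_1 = u/||u|| ≈ (0.9239, 0.3827) (||v_1|| = 1).

λ_1 = 11.2426,  λ_2 = 2.7574;  v_1 ≈ (0.9239, 0.3827)


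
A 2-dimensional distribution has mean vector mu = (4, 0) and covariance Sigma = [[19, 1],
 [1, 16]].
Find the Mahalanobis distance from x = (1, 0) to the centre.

Step 1 — centre the observation: (x - mu) = (-3, 0).

Step 2 — invert Sigma. det(Sigma) = 19·16 - (1)² = 303.
  Sigma^{-1} = (1/det) · [[d, -b], [-b, a]] = [[0.0528, -0.0033],
 [-0.0033, 0.0627]].

Step 3 — form the quadratic (x - mu)^T · Sigma^{-1} · (x - mu):
  Sigma^{-1} · (x - mu) = (-0.1584, 0.0099).
  (x - mu)^T · [Sigma^{-1} · (x - mu)] = (-3)·(-0.1584) + (0)·(0.0099) = 0.4752.

Step 4 — take square root: d = √(0.4752) ≈ 0.6894.

d(x, mu) = √(0.4752) ≈ 0.6894


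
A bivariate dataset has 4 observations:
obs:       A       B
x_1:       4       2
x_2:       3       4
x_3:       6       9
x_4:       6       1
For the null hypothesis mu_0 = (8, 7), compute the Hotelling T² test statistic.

Step 1 — sample mean vector:
  mean(A) = (4 + 3 + 6 + 6) / 4 = 19/4 = 4.75
  mean(B) = (2 + 4 + 9 + 1) / 4 = 16/4 = 4
  x̄ = (4.75, 4),  deviation x̄ - mu_0 = (4.75, 4) - (8, 7) = (-3.25, -3).

Step 2 — sample covariance matrix, S[i,j] = (1/(n-1)) · Σ_k (x_{k,i} - mean_i) · (x_{k,j} - mean_j), divisor n-1 = 3:
  S[A,A] = ((-0.75)·(-0.75) + (-1.75)·(-1.75) + (1.25)·(1.25) + (1.25)·(1.25)) / 3 = 6.75/3 = 2.25
  S[A,B] = ((-0.75)·(-2) + (-1.75)·(0) + (1.25)·(5) + (1.25)·(-3)) / 3 = 4/3 = 1.3333
  S[B,B] = ((-2)·(-2) + (0)·(0) + (5)·(5) + (-3)·(-3)) / 3 = 38/3 = 12.6667
  S = [[2.25, 1.3333],
 [1.3333, 12.6667]].

Step 3 — invert S. det(S) = 2.25·12.6667 - (1.3333)² = 26.7222.
  S^{-1} = (1/det) · [[d, -b], [-b, a]] = [[0.474, -0.0499],
 [-0.0499, 0.0842]].

Step 4 — quadratic form (x̄ - mu_0)^T · S^{-1} · (x̄ - mu_0):
  S^{-1} · (x̄ - mu_0) = (-1.3909, -0.0904),
  (x̄ - mu_0)^T · [...] = (-3.25)·(-1.3909) + (-3)·(-0.0904) = 4.7916.

Step 5 — scale by n: T² = 4 · 4.7916 = 19.1663.

T² ≈ 19.1663


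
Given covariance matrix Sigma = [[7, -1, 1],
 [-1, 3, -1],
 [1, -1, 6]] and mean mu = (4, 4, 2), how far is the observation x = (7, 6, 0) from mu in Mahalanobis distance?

Step 1 — centre the observation: (x - mu) = (3, 2, -2).

Step 2 — invert Sigma (cofactor / det for 3×3, or solve directly):
  Sigma^{-1} = [[0.1518, 0.0446, -0.0179],
 [0.0446, 0.3661, 0.0536],
 [-0.0179, 0.0536, 0.1786]].

Step 3 — form the quadratic (x - mu)^T · Sigma^{-1} · (x - mu):
  Sigma^{-1} · (x - mu) = (0.5804, 0.7589, -0.3036).
  (x - mu)^T · [Sigma^{-1} · (x - mu)] = (3)·(0.5804) + (2)·(0.7589) + (-2)·(-0.3036) = 3.8661.

Step 4 — take square root: d = √(3.8661) ≈ 1.9662.

d(x, mu) = √(3.8661) ≈ 1.9662
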